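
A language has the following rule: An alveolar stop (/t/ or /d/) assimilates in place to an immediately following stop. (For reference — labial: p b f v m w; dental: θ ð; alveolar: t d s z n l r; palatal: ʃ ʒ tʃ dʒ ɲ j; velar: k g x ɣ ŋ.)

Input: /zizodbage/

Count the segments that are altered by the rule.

1

/d/ before /b/ (labial) → [b]
1 segment changes.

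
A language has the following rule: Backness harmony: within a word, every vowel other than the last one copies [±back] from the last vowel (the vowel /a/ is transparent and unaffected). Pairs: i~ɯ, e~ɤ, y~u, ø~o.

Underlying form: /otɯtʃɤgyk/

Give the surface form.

[øtitʃegyk]

/o/ harmonizes with /y/ ([-back]) → [ø]
/ɯ/ harmonizes with /y/ ([-back]) → [i]
/ɤ/ harmonizes with /y/ ([-back]) → [e]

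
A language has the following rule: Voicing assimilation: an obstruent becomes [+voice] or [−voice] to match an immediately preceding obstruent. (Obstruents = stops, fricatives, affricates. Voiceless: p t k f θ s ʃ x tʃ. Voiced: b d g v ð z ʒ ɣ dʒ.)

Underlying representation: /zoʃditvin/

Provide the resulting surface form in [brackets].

/d/ after /ʃ/ (voiceless) → [t]
/v/ after /t/ (voiceless) → [f]

[zoʃtitfin]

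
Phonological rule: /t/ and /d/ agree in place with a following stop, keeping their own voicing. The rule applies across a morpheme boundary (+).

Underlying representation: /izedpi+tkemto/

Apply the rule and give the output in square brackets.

[izebpi+kkemto]

/d/ before /p/ (labial) → [b]
/t/ before /k/ (velar) → [k]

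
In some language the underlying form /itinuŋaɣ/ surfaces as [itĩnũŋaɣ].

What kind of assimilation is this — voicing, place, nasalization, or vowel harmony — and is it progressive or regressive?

nasalization, regressive

/i/→[ĩ] /u/→[ũ].
Each target copies a feature from the following segment, so the direction is regressive.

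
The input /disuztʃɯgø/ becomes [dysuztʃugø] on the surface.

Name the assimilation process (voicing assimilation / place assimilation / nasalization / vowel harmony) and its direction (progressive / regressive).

/i/→[y] /ɯ/→[u].
Vowels agree with the last vowel, so the harmony is regressive.

vowel harmony, regressive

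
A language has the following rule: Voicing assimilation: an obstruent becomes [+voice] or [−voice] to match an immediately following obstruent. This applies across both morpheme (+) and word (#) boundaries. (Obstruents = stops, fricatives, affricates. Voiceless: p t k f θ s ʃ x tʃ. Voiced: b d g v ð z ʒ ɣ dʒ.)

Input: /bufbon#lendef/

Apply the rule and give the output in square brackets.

[buvbon#lendef]

/f/ before /b/ (voiced) → [v]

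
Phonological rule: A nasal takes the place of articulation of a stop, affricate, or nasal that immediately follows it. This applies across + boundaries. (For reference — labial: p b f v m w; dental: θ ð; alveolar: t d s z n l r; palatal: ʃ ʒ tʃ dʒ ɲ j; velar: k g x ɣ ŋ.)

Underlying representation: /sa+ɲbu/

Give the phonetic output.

/ɲ/ before /b/ (labial) → [m]

[sa+mbu]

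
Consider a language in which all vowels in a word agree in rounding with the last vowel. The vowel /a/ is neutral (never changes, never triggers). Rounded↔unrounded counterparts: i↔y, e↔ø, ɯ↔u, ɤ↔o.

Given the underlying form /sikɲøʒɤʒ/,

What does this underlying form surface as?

/ø/ harmonizes with /ɤ/ ([-round]) → [e]

[sikɲeʒɤʒ]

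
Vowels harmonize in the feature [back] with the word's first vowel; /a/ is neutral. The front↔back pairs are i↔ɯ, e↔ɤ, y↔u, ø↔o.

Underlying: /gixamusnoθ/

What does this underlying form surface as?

[gixamysnøθ]

/u/ harmonizes with /i/ ([-back]) → [y]
/o/ harmonizes with /i/ ([-back]) → [ø]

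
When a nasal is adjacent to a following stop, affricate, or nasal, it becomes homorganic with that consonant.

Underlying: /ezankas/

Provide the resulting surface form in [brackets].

[ezaŋkas]

/n/ before /k/ (velar) → [ŋ]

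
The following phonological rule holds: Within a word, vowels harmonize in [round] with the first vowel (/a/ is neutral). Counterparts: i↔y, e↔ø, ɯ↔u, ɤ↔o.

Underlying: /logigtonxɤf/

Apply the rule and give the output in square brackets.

[logygtonxof]

/i/ harmonizes with /o/ ([+round]) → [y]
/ɤ/ harmonizes with /o/ ([+round]) → [o]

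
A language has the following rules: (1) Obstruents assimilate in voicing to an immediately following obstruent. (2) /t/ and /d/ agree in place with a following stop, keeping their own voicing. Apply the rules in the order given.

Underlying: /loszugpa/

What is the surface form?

Rule 1: /s/ before /z/ (voiced) → [z]
Rule 1: /g/ before /p/ (voiceless) → [k]
After rule 1: lozzukpa
Rule 2: no segment meets the rule's conditions; no change.

[lozzukpa]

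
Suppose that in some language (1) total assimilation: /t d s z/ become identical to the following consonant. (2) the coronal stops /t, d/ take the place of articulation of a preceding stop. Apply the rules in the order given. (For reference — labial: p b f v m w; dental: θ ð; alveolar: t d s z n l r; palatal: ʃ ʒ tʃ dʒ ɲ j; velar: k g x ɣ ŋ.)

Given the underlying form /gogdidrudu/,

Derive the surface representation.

[goggirrudu]

Rule 1: /d/ before /r/ → [r] (total assimilation)
After rule 1: gogdirrudu
Rule 2: /d/ after /g/ (velar) → [g]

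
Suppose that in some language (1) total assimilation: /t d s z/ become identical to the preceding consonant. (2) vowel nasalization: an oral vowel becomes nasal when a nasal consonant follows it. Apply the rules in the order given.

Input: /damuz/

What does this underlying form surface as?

Rule 1: no segment meets the rule's conditions; no change.
After rule 1: damuz
Rule 2: /a/ before nasal /m/ → [ã]

[dãmuz]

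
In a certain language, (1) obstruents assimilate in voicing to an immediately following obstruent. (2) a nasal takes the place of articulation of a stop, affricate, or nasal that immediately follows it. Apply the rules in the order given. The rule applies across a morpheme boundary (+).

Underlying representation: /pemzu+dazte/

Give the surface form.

Rule 1: /z/ before /t/ (voiceless) → [s]
After rule 1: pemzu+daste
Rule 2: no segment meets the rule's conditions; no change.

[pemzu+daste]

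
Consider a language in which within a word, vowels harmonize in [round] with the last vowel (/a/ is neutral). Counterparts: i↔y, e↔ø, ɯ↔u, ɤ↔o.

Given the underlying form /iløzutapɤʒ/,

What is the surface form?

[ilezɯtapɤʒ]

/ø/ harmonizes with /ɤ/ ([-round]) → [e]
/u/ harmonizes with /ɤ/ ([-round]) → [ɯ]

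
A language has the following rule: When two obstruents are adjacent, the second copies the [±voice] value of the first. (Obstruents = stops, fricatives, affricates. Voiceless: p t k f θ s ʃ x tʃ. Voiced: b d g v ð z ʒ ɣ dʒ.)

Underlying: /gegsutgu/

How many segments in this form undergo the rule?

2

/s/ after /g/ (voiced) → [z]
/g/ after /t/ (voiceless) → [k]
2 segments change.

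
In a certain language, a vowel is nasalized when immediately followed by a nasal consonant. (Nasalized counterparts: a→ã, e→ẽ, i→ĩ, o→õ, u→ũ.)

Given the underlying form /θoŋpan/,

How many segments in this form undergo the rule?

2

/o/ before nasal /ŋ/ → [õ]
/a/ before nasal /n/ → [ã]
2 segments change.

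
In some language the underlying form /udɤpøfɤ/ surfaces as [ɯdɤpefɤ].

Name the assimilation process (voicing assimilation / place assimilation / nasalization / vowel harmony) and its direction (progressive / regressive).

vowel harmony, regressive

/u/→[ɯ] /ø/→[e].
Vowels agree with the last vowel, so the harmony is regressive.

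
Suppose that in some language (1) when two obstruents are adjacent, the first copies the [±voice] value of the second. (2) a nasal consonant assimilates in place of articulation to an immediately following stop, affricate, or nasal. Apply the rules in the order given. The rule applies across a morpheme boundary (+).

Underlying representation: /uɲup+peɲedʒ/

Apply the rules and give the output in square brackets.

[uɲup+peɲedʒ]

Rule 1: no segment meets the rule's conditions; no change.
After rule 1: uɲup+peɲedʒ
Rule 2: no segment meets the rule's conditions; no change.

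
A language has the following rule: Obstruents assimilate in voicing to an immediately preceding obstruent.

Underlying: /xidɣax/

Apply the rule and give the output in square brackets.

no segment meets the rule's conditions; no change.

[xidɣax]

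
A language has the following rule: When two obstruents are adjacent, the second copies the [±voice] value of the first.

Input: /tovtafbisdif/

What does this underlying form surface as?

[tovdafpistif]

/t/ after /v/ (voiced) → [d]
/b/ after /f/ (voiceless) → [p]
/d/ after /s/ (voiceless) → [t]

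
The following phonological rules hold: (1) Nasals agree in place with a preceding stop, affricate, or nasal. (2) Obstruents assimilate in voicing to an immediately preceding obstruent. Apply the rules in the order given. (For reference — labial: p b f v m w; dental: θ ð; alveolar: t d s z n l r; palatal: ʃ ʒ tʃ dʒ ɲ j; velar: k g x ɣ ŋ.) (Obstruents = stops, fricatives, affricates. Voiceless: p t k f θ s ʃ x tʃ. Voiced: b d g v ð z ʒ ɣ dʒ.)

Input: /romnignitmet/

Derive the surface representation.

[rommigŋitnet]

Rule 1: /n/ after /m/ (labial) → [m]
Rule 1: /n/ after /g/ (velar) → [ŋ]
Rule 1: /m/ after /t/ (alveolar) → [n]
After rule 1: rommigŋitnet
Rule 2: no segment meets the rule's conditions; no change.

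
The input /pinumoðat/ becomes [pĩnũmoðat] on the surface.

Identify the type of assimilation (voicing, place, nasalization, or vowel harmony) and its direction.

/i/→[ĩ] /u/→[ũ].
Each target copies a feature from the following segment, so the direction is regressive.

nasalization, regressive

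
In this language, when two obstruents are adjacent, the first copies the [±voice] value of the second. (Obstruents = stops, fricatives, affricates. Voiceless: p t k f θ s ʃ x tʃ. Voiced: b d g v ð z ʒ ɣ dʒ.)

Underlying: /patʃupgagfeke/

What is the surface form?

/p/ before /g/ (voiced) → [b]
/g/ before /f/ (voiceless) → [k]

[patʃubgakfeke]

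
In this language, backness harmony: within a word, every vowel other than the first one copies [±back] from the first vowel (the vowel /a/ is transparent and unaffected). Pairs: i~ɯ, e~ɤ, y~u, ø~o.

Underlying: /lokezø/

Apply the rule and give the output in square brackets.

[lokɤzo]

/e/ harmonizes with /o/ ([+back]) → [ɤ]
/ø/ harmonizes with /o/ ([+back]) → [o]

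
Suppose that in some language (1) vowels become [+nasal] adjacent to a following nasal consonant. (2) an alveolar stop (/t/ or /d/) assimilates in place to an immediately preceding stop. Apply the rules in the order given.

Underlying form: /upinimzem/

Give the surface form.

[upĩnĩmzẽm]

Rule 1: /i/ before nasal /n/ → [ĩ]
Rule 1: /i/ before nasal /m/ → [ĩ]
Rule 1: /e/ before nasal /m/ → [ẽ]
After rule 1: upĩnĩmzẽm
Rule 2: no segment meets the rule's conditions; no change.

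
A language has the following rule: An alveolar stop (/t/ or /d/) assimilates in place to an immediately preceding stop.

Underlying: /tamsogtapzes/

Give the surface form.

[tamsogkapzes]

/t/ after /g/ (velar) → [k]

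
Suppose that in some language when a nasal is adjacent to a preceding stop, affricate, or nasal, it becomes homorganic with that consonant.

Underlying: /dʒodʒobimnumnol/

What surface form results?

[dʒodʒobimmummol]

/n/ after /m/ (labial) → [m]
/n/ after /m/ (labial) → [m]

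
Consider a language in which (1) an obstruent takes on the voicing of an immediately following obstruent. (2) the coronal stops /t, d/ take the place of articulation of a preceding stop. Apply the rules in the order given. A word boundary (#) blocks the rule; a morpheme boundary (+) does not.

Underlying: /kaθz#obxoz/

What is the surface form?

Rule 1: /θ/ before /z/ (voiced) → [ð]
Rule 1: /b/ before /x/ (voiceless) → [p]
After rule 1: kaðz#opxoz
Rule 2: no segment meets the rule's conditions; no change.

[kaðz#opxoz]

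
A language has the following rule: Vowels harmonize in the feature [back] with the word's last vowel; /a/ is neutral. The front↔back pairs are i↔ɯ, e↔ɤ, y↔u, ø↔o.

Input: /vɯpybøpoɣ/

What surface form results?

[vɯpubopoɣ]

/y/ harmonizes with /o/ ([+back]) → [u]
/ø/ harmonizes with /o/ ([+back]) → [o]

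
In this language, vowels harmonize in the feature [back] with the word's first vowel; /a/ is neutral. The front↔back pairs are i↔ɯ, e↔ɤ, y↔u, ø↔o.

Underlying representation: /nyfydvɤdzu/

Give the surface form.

/ɤ/ harmonizes with /y/ ([-back]) → [e]
/u/ harmonizes with /y/ ([-back]) → [y]

[nyfydvedzy]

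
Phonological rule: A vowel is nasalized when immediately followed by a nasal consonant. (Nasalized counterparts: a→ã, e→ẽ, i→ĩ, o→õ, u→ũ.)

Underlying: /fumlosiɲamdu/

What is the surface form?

/u/ before nasal /m/ → [ũ]
/i/ before nasal /ɲ/ → [ĩ]
/a/ before nasal /m/ → [ã]

[fũmlosĩɲãmdu]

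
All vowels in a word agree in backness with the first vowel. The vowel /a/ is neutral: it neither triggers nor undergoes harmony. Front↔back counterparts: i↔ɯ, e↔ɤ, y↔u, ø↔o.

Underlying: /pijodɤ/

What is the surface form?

[pijøde]

/o/ harmonizes with /i/ ([-back]) → [ø]
/ɤ/ harmonizes with /i/ ([-back]) → [e]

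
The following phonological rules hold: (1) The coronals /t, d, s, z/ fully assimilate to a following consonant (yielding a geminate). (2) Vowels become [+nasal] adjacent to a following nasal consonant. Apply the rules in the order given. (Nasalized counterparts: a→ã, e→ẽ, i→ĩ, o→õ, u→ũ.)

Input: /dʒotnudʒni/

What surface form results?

[dʒõnnudʒni]

Rule 1: /t/ before /n/ → [n] (total assimilation)
After rule 1: dʒonnudʒni
Rule 2: /o/ before nasal /n/ → [õ]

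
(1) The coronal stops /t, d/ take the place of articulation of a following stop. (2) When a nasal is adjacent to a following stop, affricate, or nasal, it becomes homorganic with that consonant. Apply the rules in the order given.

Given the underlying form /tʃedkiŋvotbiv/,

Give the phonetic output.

[tʃegkiŋvopbiv]

Rule 1: /d/ before /k/ (velar) → [g]
Rule 1: /t/ before /b/ (labial) → [p]
After rule 1: tʃegkiŋvopbiv
Rule 2: no segment meets the rule's conditions; no change.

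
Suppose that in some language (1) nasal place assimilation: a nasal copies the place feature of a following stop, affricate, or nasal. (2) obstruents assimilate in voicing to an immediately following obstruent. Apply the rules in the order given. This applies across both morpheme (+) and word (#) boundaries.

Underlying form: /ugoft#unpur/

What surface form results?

Rule 1: /n/ before /p/ (labial) → [m]
After rule 1: ugoft#umpur
Rule 2: no segment meets the rule's conditions; no change.

[ugoft#umpur]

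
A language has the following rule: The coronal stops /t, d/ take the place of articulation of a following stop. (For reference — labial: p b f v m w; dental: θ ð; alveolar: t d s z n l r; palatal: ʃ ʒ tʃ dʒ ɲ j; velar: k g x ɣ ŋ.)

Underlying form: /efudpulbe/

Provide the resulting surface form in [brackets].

[efubpulbe]

/d/ before /p/ (labial) → [b]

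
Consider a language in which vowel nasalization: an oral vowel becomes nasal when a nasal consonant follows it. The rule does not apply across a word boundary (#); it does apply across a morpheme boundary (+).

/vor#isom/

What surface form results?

[vor#isõm]

/o/ before nasal /m/ → [õ]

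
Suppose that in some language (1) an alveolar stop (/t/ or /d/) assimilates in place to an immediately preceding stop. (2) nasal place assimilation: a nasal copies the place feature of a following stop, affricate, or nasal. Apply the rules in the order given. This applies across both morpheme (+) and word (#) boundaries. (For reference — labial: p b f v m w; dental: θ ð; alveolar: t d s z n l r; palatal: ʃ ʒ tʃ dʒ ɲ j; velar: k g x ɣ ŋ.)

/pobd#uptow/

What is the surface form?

[pobb#uppow]

Rule 1: /d/ after /b/ (labial) → [b]
Rule 1: /t/ after /p/ (labial) → [p]
After rule 1: pobb#uppow
Rule 2: no segment meets the rule's conditions; no change.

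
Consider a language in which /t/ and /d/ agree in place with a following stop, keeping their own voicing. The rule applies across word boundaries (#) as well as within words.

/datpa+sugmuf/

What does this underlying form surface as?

/t/ before /p/ (labial) → [p]

[dappa+sugmuf]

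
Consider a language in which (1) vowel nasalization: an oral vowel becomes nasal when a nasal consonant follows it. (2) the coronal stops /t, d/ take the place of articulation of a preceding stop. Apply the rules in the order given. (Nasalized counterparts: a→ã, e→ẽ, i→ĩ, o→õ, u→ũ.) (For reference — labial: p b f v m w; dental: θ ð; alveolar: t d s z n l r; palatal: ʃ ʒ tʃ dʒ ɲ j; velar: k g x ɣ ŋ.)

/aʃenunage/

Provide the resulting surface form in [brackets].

[aʃẽnũnage]

Rule 1: /e/ before nasal /n/ → [ẽ]
Rule 1: /u/ before nasal /n/ → [ũ]
After rule 1: aʃẽnũnage
Rule 2: no segment meets the rule's conditions; no change.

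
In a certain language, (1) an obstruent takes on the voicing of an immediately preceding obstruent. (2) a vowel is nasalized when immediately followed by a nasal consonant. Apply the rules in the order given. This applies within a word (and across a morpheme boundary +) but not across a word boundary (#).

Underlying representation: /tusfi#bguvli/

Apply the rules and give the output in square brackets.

[tusfi#bguvli]

Rule 1: no segment meets the rule's conditions; no change.
After rule 1: tusfi#bguvli
Rule 2: no segment meets the rule's conditions; no change.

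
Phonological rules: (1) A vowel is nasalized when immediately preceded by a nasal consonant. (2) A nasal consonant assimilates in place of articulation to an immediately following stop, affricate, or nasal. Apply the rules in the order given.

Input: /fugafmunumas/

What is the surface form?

Rule 1: /u/ after nasal /m/ → [ũ]
Rule 1: /u/ after nasal /n/ → [ũ]
Rule 1: /a/ after nasal /m/ → [ã]
After rule 1: fugafmũnũmãs
Rule 2: no segment meets the rule's conditions; no change.

[fugafmũnũmãs]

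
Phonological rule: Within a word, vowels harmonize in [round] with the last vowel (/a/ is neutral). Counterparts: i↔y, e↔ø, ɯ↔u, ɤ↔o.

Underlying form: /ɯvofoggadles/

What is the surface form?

/o/ harmonizes with /e/ ([-round]) → [ɤ]
/o/ harmonizes with /e/ ([-round]) → [ɤ]

[ɯvɤfɤggadles]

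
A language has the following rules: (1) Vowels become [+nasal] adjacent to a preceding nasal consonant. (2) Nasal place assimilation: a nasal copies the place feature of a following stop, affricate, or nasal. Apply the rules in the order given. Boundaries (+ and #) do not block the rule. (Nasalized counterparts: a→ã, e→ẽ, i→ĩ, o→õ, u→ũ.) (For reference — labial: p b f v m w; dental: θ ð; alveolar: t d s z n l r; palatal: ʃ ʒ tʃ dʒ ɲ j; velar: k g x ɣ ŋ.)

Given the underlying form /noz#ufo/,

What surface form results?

Rule 1: /o/ after nasal /n/ → [õ]
After rule 1: nõz#ufo
Rule 2: no segment meets the rule's conditions; no change.

[nõz#ufo]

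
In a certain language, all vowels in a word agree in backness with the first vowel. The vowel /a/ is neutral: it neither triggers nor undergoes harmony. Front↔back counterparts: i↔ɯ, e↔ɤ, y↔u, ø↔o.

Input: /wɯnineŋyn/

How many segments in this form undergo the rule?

3

/i/ harmonizes with /ɯ/ ([+back]) → [ɯ]
/e/ harmonizes with /ɯ/ ([+back]) → [ɤ]
/y/ harmonizes with /ɯ/ ([+back]) → [u]
3 segments change.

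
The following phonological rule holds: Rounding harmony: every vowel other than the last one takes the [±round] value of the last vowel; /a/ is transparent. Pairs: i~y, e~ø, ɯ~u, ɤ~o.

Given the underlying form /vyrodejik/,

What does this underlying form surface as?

/y/ harmonizes with /i/ ([-round]) → [i]
/o/ harmonizes with /i/ ([-round]) → [ɤ]

[virɤdejik]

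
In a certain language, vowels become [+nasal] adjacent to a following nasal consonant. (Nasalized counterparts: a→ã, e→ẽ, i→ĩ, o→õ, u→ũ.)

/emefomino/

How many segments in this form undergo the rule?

3

/e/ before nasal /m/ → [ẽ]
/o/ before nasal /m/ → [õ]
/i/ before nasal /n/ → [ĩ]
3 segments change.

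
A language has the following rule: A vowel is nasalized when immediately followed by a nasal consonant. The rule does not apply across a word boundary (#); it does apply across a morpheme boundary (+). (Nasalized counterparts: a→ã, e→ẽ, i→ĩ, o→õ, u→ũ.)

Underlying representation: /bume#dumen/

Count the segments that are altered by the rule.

/u/ before nasal /m/ → [ũ]
/u/ before nasal /m/ → [ũ]
/e/ before nasal /n/ → [ẽ]
3 segments change.

3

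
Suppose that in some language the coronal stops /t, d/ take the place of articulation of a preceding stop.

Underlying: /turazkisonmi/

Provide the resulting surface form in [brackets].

no segment meets the rule's conditions; no change.

[turazkisonmi]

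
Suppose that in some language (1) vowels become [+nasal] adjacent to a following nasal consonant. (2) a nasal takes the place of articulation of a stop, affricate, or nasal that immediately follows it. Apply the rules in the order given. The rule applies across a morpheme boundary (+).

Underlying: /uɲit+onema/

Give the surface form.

[ũɲit+õnẽma]

Rule 1: /u/ before nasal /ɲ/ → [ũ]
Rule 1: /o/ before nasal /n/ → [õ]
Rule 1: /e/ before nasal /m/ → [ẽ]
After rule 1: ũɲit+õnẽma
Rule 2: no segment meets the rule's conditions; no change.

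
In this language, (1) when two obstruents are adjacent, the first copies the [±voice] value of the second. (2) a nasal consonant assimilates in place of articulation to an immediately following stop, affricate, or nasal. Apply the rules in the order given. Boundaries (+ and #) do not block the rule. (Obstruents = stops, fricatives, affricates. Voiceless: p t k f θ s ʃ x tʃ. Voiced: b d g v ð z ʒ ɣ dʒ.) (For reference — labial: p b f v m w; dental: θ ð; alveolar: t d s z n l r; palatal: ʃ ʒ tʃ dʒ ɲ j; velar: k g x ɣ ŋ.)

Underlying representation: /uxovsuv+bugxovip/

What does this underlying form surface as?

Rule 1: /v/ before /s/ (voiceless) → [f]
Rule 1: /g/ before /x/ (voiceless) → [k]
After rule 1: uxofsuv+bukxovip
Rule 2: no segment meets the rule's conditions; no change.

[uxofsuv+bukxovip]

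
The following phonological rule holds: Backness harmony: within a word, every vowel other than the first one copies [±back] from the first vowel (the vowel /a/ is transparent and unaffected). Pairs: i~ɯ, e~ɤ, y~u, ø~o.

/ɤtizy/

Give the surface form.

/i/ harmonizes with /ɤ/ ([+back]) → [ɯ]
/y/ harmonizes with /ɤ/ ([+back]) → [u]

[ɤtɯzu]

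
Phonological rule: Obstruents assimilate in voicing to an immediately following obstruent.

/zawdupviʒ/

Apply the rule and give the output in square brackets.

/p/ before /v/ (voiced) → [b]

[zawdubviʒ]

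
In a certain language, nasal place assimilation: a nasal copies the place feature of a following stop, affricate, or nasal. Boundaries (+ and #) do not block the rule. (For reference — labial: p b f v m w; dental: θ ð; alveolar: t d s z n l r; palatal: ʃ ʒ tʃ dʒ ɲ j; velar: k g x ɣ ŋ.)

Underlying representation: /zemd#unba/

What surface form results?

/m/ before /d/ (alveolar) → [n]
/n/ before /b/ (labial) → [m]

[zend#umba]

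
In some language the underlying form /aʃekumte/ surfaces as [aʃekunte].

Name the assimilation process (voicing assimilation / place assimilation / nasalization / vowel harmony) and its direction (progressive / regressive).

place assimilation, regressive

/m/→[n].
Each target copies a feature from the following segment, so the direction is regressive.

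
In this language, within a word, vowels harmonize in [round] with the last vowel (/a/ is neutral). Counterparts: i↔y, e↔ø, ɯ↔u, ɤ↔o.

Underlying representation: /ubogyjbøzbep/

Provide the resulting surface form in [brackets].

[ɯbɤgijbezbep]

/u/ harmonizes with /e/ ([-round]) → [ɯ]
/o/ harmonizes with /e/ ([-round]) → [ɤ]
/y/ harmonizes with /e/ ([-round]) → [i]
/ø/ harmonizes with /e/ ([-round]) → [e]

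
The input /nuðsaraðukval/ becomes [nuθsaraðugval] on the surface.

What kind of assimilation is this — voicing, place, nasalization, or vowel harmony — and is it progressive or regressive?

/ð/→[θ] /k/→[g].
Each target copies a feature from the following segment, so the direction is regressive.

voicing assimilation, regressive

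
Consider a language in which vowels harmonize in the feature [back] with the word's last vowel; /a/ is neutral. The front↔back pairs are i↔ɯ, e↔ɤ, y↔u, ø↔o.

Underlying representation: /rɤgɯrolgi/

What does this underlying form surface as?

[regirølgi]

/ɤ/ harmonizes with /i/ ([-back]) → [e]
/ɯ/ harmonizes with /i/ ([-back]) → [i]
/o/ harmonizes with /i/ ([-back]) → [ø]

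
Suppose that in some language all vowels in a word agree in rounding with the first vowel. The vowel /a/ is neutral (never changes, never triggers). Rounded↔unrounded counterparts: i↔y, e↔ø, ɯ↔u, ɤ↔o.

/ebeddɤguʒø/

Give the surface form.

[ebeddɤgɯʒe]

/u/ harmonizes with /e/ ([-round]) → [ɯ]
/ø/ harmonizes with /e/ ([-round]) → [e]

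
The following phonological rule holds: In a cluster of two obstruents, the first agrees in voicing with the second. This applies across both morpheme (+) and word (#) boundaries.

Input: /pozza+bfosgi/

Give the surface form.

/b/ before /f/ (voiceless) → [p]
/s/ before /g/ (voiced) → [z]

[pozza+pfozgi]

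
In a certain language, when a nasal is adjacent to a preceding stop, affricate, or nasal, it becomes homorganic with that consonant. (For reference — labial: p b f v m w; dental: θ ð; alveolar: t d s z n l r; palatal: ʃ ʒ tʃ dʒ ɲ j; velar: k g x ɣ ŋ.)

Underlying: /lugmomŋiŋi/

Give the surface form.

[lugŋommiŋi]

/m/ after /g/ (velar) → [ŋ]
/ŋ/ after /m/ (labial) → [m]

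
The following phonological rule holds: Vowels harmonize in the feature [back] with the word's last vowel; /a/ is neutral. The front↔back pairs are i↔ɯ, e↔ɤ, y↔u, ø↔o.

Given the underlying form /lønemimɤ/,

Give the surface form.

/ø/ harmonizes with /ɤ/ ([+back]) → [o]
/e/ harmonizes with /ɤ/ ([+back]) → [ɤ]
/i/ harmonizes with /ɤ/ ([+back]) → [ɯ]

[lonɤmɯmɤ]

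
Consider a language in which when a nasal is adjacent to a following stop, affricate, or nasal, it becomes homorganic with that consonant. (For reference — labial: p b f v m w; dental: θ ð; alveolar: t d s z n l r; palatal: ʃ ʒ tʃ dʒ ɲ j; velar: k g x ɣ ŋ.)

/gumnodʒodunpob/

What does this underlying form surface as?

/m/ before /n/ (alveolar) → [n]
/n/ before /p/ (labial) → [m]

[gunnodʒodumpob]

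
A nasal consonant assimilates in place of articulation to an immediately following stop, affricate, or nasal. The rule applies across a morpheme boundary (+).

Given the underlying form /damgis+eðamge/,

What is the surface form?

/m/ before /g/ (velar) → [ŋ]
/m/ before /g/ (velar) → [ŋ]

[daŋgis+eðaŋge]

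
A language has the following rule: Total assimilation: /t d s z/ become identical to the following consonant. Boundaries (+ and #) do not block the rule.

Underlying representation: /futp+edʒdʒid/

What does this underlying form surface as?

[fupp+edʒdʒid]

/t/ before /p/ → [p] (total assimilation)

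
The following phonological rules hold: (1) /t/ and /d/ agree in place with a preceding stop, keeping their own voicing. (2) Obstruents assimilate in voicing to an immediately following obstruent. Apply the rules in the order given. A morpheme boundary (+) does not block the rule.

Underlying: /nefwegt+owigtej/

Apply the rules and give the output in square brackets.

Rule 1: /t/ after /g/ (velar) → [k]
Rule 1: /t/ after /g/ (velar) → [k]
After rule 1: nefwegk+owigkej
Rule 2: /g/ before /k/ (voiceless) → [k]
Rule 2: /g/ before /k/ (voiceless) → [k]

[nefwekk+owikkej]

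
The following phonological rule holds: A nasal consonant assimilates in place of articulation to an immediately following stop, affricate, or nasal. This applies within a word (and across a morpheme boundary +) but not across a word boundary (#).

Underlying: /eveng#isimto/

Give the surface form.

[eveŋg#isinto]

/n/ before /g/ (velar) → [ŋ]
/m/ before /t/ (alveolar) → [n]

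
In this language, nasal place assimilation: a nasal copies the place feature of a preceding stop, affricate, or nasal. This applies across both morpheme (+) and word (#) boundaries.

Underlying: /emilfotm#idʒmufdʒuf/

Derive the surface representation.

/m/ after /t/ (alveolar) → [n]
/m/ after /dʒ/ (palatal) → [ɲ]

[emilfotn#idʒɲufdʒuf]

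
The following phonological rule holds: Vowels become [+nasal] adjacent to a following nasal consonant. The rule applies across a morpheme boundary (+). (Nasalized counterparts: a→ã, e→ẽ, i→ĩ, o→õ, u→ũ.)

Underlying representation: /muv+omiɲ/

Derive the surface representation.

/o/ before nasal /m/ → [õ]
/i/ before nasal /ɲ/ → [ĩ]

[muv+õmĩɲ]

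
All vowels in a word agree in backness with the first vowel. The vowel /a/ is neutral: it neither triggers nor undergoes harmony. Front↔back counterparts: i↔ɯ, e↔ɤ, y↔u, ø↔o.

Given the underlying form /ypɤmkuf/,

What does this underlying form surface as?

[ypemkyf]

/ɤ/ harmonizes with /y/ ([-back]) → [e]
/u/ harmonizes with /y/ ([-back]) → [y]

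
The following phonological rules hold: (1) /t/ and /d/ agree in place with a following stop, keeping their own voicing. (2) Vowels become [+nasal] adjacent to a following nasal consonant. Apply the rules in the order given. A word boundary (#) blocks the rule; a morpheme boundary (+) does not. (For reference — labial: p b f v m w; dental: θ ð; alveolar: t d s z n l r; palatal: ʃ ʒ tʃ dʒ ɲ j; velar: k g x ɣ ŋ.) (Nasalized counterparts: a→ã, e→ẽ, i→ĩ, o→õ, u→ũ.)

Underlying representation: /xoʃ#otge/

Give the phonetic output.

[xoʃ#okge]

Rule 1: /t/ before /g/ (velar) → [k]
After rule 1: xoʃ#okge
Rule 2: no segment meets the rule's conditions; no change.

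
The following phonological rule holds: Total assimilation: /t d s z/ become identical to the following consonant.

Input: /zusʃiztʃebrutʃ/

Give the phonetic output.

[zuʃʃitʃtʃebrutʃ]

/s/ before /ʃ/ → [ʃ] (total assimilation)
/z/ before /tʃ/ → [tʃ] (total assimilation)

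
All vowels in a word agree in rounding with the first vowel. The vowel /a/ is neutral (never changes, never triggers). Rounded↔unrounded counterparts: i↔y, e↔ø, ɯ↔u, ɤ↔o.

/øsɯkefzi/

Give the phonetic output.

[øsukøfzy]

/ɯ/ harmonizes with /ø/ ([+round]) → [u]
/e/ harmonizes with /ø/ ([+round]) → [ø]
/i/ harmonizes with /ø/ ([+round]) → [y]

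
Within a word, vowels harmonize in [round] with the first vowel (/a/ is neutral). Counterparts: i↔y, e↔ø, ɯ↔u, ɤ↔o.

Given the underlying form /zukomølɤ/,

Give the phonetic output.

/ɤ/ harmonizes with /u/ ([+round]) → [o]

[zukomølo]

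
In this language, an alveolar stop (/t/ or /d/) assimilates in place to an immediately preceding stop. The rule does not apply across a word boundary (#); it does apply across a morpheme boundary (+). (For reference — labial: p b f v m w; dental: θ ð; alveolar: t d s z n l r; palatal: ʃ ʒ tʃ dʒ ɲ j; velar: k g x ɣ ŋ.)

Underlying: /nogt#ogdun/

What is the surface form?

[nogk#oggun]

/t/ after /g/ (velar) → [k]
/d/ after /g/ (velar) → [g]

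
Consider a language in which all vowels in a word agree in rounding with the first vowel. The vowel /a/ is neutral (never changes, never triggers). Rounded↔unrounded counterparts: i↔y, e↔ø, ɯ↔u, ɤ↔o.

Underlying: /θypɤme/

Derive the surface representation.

[θypomø]

/ɤ/ harmonizes with /y/ ([+round]) → [o]
/e/ harmonizes with /y/ ([+round]) → [ø]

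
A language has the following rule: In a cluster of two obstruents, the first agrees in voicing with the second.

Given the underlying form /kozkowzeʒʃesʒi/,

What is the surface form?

[koskowzeʃʃezʒi]

/z/ before /k/ (voiceless) → [s]
/ʒ/ before /ʃ/ (voiceless) → [ʃ]
/s/ before /ʒ/ (voiced) → [z]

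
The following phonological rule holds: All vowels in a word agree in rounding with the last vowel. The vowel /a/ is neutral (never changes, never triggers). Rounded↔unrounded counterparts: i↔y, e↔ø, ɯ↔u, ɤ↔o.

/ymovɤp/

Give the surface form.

/y/ harmonizes with /ɤ/ ([-round]) → [i]
/o/ harmonizes with /ɤ/ ([-round]) → [ɤ]

[imɤvɤp]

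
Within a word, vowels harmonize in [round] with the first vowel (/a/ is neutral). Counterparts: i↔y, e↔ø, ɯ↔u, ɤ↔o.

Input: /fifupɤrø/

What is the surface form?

/u/ harmonizes with /i/ ([-round]) → [ɯ]
/ø/ harmonizes with /i/ ([-round]) → [e]

[fifɯpɤre]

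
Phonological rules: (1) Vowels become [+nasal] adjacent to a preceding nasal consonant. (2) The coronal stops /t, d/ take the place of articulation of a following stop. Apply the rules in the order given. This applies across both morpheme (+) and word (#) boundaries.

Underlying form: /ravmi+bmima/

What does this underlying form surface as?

Rule 1: /i/ after nasal /m/ → [ĩ]
Rule 1: /i/ after nasal /m/ → [ĩ]
Rule 1: /a/ after nasal /m/ → [ã]
After rule 1: ravmĩ+bmĩmã
Rule 2: no segment meets the rule's conditions; no change.

[ravmĩ+bmĩmã]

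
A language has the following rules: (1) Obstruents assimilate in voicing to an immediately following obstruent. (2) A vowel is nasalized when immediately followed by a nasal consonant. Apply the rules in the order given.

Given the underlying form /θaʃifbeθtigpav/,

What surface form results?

[θaʃivbeθtikpav]

Rule 1: /f/ before /b/ (voiced) → [v]
Rule 1: /g/ before /p/ (voiceless) → [k]
After rule 1: θaʃivbeθtikpav
Rule 2: no segment meets the rule's conditions; no change.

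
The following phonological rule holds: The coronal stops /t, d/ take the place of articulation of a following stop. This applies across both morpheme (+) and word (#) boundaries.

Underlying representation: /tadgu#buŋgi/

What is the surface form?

/d/ before /g/ (velar) → [g]

[taggu#buŋgi]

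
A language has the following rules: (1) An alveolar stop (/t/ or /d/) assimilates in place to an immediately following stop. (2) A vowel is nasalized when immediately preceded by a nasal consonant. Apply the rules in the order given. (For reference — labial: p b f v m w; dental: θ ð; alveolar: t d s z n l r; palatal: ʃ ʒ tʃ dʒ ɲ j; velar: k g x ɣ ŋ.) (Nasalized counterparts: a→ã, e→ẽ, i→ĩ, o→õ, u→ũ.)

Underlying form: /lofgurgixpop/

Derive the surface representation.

Rule 1: no segment meets the rule's conditions; no change.
After rule 1: lofgurgixpop
Rule 2: no segment meets the rule's conditions; no change.

[lofgurgixpop]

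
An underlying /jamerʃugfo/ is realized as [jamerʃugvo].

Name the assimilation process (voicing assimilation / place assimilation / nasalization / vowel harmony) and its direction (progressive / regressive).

/f/→[v].
Each target copies a feature from the preceding segment, so the direction is progressive.

voicing assimilation, progressive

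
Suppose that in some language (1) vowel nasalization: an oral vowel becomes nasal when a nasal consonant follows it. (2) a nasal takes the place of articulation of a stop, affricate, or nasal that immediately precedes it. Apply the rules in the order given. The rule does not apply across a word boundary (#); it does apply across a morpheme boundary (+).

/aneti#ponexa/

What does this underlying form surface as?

[ãneti#põnexa]

Rule 1: /a/ before nasal /n/ → [ã]
Rule 1: /o/ before nasal /n/ → [õ]
After rule 1: ãneti#põnexa
Rule 2: no segment meets the rule's conditions; no change.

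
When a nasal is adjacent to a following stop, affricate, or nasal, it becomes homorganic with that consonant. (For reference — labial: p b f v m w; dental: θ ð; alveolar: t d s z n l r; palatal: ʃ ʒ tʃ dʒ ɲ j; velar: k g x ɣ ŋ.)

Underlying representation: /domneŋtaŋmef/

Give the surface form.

[donnentammef]

/m/ before /n/ (alveolar) → [n]
/ŋ/ before /t/ (alveolar) → [n]
/ŋ/ before /m/ (labial) → [m]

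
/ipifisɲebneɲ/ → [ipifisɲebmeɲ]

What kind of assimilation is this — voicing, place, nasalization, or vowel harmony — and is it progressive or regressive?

place assimilation, progressive

/n/→[m].
Each target copies a feature from the preceding segment, so the direction is progressive.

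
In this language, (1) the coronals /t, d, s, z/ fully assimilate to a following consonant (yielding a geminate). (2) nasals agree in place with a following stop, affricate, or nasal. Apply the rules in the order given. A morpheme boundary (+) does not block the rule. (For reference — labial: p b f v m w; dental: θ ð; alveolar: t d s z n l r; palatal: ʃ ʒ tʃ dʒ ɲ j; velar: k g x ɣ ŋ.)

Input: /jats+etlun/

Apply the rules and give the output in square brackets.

[jass+ellun]

Rule 1: /t/ before /s/ → [s] (total assimilation)
Rule 1: /t/ before /l/ → [l] (total assimilation)
After rule 1: jass+ellun
Rule 2: no segment meets the rule's conditions; no change.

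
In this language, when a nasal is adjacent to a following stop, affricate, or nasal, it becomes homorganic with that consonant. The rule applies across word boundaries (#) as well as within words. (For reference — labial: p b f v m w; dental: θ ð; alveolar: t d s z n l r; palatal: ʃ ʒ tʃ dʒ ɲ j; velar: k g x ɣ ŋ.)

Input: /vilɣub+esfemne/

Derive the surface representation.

[vilɣub+esfenne]

/m/ before /n/ (alveolar) → [n]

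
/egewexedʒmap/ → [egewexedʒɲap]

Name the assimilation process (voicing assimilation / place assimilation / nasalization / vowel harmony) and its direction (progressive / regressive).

place assimilation, progressive

/m/→[ɲ].
Each target copies a feature from the preceding segment, so the direction is progressive.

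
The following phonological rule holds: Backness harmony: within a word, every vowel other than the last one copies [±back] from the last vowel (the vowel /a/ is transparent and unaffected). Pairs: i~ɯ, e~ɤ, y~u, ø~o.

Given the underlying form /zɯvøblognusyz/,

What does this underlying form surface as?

/ɯ/ harmonizes with /y/ ([-back]) → [i]
/o/ harmonizes with /y/ ([-back]) → [ø]
/u/ harmonizes with /y/ ([-back]) → [y]

[zivøbløgnysyz]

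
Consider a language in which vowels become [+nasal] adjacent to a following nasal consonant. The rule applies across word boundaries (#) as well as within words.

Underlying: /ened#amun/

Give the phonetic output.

/e/ before nasal /n/ → [ẽ]
/a/ before nasal /m/ → [ã]
/u/ before nasal /n/ → [ũ]

[ẽned#ãmũn]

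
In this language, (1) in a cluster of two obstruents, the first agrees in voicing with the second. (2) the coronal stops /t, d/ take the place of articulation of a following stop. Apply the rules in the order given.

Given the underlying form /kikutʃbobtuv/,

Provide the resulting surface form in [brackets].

Rule 1: /tʃ/ before /b/ (voiced) → [dʒ]
Rule 1: /b/ before /t/ (voiceless) → [p]
After rule 1: kikudʒboptuv
Rule 2: no segment meets the rule's conditions; no change.

[kikudʒboptuv]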